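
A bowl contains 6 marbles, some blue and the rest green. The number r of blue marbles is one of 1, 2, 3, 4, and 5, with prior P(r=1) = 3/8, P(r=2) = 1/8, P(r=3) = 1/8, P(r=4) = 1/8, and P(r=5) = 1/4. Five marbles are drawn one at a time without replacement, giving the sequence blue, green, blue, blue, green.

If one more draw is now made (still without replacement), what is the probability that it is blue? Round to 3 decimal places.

0.571

Under each hypothesis, the probability of the observed sequence is: P(data | r = 1) = (1/6)(5/5)(0/4) = 0; P(data | r = 2) = (2/6)(4/5)(1/4)(0/3) = 0; P(data | r = 3) = (3/6)(3/5)(2/4)(1/3)(2/2) = 1/20; P(data | r = 4) = (4/6)(2/5)(3/4)(2/3)(1/2) = 1/15; P(data | r = 5) = (5/6)(1/5)(4/4)(3/3)(0/2) = 0.
Multiplying each by its prior: 3/8 · 0 = 0, 1/8 · 0 = 0, 1/8 · 1/20 = 1/160, 1/8 · 1/15 = 1/120, 1/4 · 0 = 0; these sum to 7/480.
The posterior is then P(r = 1 | data) = 0, P(r = 2 | data) = 0, P(r = 3 | data) = 3/7, P(r = 4 | data) = 4/7, P(r = 5 | data) = 0.
Averaging over the posterior, P(blue next | data) = (0)(3/7) + (1)(4/7) = 4/7.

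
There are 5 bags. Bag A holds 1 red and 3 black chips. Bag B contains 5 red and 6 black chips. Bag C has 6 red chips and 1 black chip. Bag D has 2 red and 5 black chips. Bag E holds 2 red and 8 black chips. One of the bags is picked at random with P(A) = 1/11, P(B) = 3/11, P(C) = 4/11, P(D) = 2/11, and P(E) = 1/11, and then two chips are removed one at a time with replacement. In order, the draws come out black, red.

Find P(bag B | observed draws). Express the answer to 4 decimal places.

0.3739

For each hypothesis, P(data | H) works out to: P(data | bag A) = (3/4)(1/4) = 0.1875; P(data | bag B) = (6/11)(5/11) = 0.24793; P(data | bag C) = (1/7)(6/7) = 0.12245; P(data | bag D) = (5/7)(2/7) = 0.20408; P(data | bag E) = (8/10)(2/10) = 0.16.
The prior-weighted likelihoods are 1/11 · 0.1875 = 0.017045, 3/11 · 0.24793 = 0.067618, 4/11 · 0.12245 = 0.044527, 2/11 · 0.20408 = 0.037106, 1/11 · 0.16 = 0.014545; these sum to 0.18084.
So P(bag B | data) = (0.067618) / (0.18084) = 0.37391.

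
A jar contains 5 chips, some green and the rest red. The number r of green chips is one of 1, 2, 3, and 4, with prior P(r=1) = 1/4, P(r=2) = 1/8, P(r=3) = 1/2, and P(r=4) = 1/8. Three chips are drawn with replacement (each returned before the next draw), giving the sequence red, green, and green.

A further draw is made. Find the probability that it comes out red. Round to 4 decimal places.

For each hypothesis, P(data | H) works out to: P(data | r = 1) = (4/5)(1/5)(1/5) = 4/125; P(data | r = 2) = (3/5)(2/5)(2/5) = 12/125; P(data | r = 3) = (2/5)(3/5)(3/5) = 18/125; P(data | r = 4) = (1/5)(4/5)(4/5) = 16/125.
Multiplying each by its prior: 1/4 · 4/125 = 1/125, 1/8 · 12/125 = 3/250, 1/2 · 18/125 = 9/125, 1/8 · 16/125 = 2/125; summing to 27/250.
Normalising, the posterior is P(r = 1 | data) = 2/27, P(r = 2 | data) = 1/9, P(r = 3 | data) = 2/3, P(r = 4 | data) = 4/27.
So P(red next | data) = Σ P(red next | H) P(H | data) = (4/5)(2/27) + (3/5)(1/9) + (2/5)(2/3) + (1/5)(4/27) = 19/45.

0.4222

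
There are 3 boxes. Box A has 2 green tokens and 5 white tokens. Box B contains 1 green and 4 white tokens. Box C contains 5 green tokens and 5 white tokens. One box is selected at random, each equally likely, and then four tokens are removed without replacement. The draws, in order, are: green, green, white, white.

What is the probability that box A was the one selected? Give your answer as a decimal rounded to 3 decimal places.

Under each hypothesis, the probability of the observed sequence is: P(data | box A) = (2/7)(1/6)(5/5)(4/4) = 1/21; P(data | box B) = (1/5)(0/4) = 0; P(data | box C) = (5/10)(4/9)(5/8)(4/7) = 5/63.
The prior-weighted likelihoods are 1/3 · 1/21 = 1/63, 1/3 · 0 = 0, 1/3 · 5/63 = 5/189; summing to 8/189.
Hence P(box A | data) = (1/63) / (8/189) = 3/8.

0.375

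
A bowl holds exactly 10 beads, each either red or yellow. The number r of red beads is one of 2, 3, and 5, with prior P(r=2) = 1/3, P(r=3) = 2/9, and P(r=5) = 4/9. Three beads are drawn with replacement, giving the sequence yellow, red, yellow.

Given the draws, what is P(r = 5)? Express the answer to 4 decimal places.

The likelihood of the observed sequence under each hypothesis: P(data | r = 2) = (8/10)(2/10)(8/10) = 0.128; P(data | r = 3) = (7/10)(3/10)(7/10) = 0.147; P(data | r = 5) = (5/10)(5/10)(5/10) = 0.125.
Multiplying each by its prior: 1/3 · 0.128 = 0.042667, 2/9 · 0.147 = 0.032667, 4/9 · 0.125 = 0.055556; these sum to 0.13089.
Therefore the posterior P(r = 5 | data) = (0.055556) / (0.13089) = 0.42445.

0.4244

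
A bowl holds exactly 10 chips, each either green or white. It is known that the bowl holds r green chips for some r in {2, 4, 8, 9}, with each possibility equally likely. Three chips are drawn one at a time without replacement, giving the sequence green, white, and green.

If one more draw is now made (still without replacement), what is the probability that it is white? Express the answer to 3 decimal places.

For each hypothesis, P(data | H) works out to: P(data | r = 2) = (2/10)(8/9)(1/8) = 1/45; P(data | r = 4) = (4/10)(6/9)(3/8) = 1/10; P(data | r = 8) = (8/10)(2/9)(7/8) = 7/45; P(data | r = 9) = (9/10)(1/9)(8/8) = 1/10.
The prior-weighted likelihoods are 1/4 · 1/45 = 1/180, 1/4 · 1/10 = 1/40, 1/4 · 7/45 = 7/180, 1/4 · 1/10 = 1/40; with total 17/180.
Dividing through by the total gives posterior P(r = 2 | data) = 1/17, P(r = 4 | data) = 9/34, P(r = 8 | data) = 7/17, P(r = 9 | data) = 9/34.
So P(white next | data) = Σ P(white next | H) P(H | data) = (1)(1/17) + (5/7)(9/34) + (1/7)(7/17) + (0)(9/34) = 73/238.

0.307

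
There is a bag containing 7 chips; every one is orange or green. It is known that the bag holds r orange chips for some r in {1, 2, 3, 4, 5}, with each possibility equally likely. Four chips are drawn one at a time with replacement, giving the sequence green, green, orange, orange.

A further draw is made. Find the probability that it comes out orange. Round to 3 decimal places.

Compute the likelihood of the observed sequence for each case: P(data | r = 1) = (6/7)(6/7)(1/7)(1/7) = 0.014994; P(data | r = 2) = (5/7)(5/7)(2/7)(2/7) = 0.041649; P(data | r = 3) = (4/7)(4/7)(3/7)(3/7) = 0.059975; P(data | r = 4) = (3/7)(3/7)(4/7)(4/7) = 0.059975; P(data | r = 5) = (2/7)(2/7)(5/7)(5/7) = 0.041649.
The prior-weighted likelihoods are 1/5 · 0.014994 = 0.0029988, 1/5 · 0.041649 = 0.0083299, 1/5 · 0.059975 = 0.011995, 1/5 · 0.059975 = 0.011995, 1/5 · 0.041649 = 0.0083299; with total 0.043648.
The posterior is then P(r = 1 | data) = 0.068702, P(r = 2 | data) = 0.19084, P(r = 3 | data) = 0.27481, P(r = 4 | data) = 0.27481, P(r = 5 | data) = 0.19084.
Averaging over the posterior, P(orange next | data) = (1/7)(0.068702) + (2/7)(0.19084) + (3/7)(0.27481) + (4/7)(0.27481) + (5/7)(0.19084) = 0.47546.

0.475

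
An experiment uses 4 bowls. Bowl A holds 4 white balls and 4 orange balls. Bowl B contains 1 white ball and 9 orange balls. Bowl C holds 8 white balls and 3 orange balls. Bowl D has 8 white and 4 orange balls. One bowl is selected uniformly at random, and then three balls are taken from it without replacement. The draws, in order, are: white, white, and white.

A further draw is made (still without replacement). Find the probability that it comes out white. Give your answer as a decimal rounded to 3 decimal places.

0.553

Compute the likelihood of the observed sequence for each case: P(data | bowl A) = (4/8)(3/7)(2/6) = 0.071429; P(data | bowl B) = (1/10)(0/9) = 0; P(data | bowl C) = (8/11)(7/10)(6/9) = 0.33939; P(data | bowl D) = (8/12)(7/11)(6/10) = 0.25455.
The prior-weighted likelihoods are 1/4 · 0.071429 = 0.017857, 1/4 · 0 = 0, 1/4 · 0.33939 = 0.084848, 1/4 · 0.25455 = 0.063636; these sum to 0.16634.
Dividing through by the total gives posterior P(bowl A | data) = 0.10735, P(bowl B | data) = 0, P(bowl C | data) = 0.51008, P(bowl D | data) = 0.38256.
Averaging over the posterior, P(white next | data) = (1/5)(0.10735) + (5/8)(0.51008) + (5/9)(0.38256) = 0.55281.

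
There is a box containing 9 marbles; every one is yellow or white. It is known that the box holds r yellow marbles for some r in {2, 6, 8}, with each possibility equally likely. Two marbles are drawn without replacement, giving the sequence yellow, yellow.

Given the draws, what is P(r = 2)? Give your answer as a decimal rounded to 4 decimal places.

0.0227

Compute the likelihood of the observed sequence for each case: P(data | r = 2) = (2/9)(1/8) = 1/36; P(data | r = 6) = (6/9)(5/8) = 5/12; P(data | r = 8) = (8/9)(7/8) = 7/9.
Weighting by the prior gives 1/3 · 1/36 = 1/108, 1/3 · 5/12 = 5/36, 1/3 · 7/9 = 7/27; these sum to 11/27.
By Bayes' rule, P(r = 2 | data) = (1/108) / (11/27) = 1/44.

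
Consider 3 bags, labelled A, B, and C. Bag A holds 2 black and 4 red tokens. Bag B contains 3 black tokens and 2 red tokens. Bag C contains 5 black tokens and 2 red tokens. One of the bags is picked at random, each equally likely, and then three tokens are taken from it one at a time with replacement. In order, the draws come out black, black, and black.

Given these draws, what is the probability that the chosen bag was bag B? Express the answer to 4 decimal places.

Compute the likelihood of the observed sequence for each case: P(data | bag A) = (2/6)(2/6)(2/6) = 0.037037; P(data | bag B) = (3/5)(3/5)(3/5) = 0.216; P(data | bag C) = (5/7)(5/7)(5/7) = 0.36443.
Weighting by the prior gives 1/3 · 0.037037 = 0.012346, 1/3 · 0.216 = 0.072, 1/3 · 0.36443 = 0.12148; with total 0.20582.
So P(bag B | data) = (0.072) / (0.20582) = 0.34982.

0.3498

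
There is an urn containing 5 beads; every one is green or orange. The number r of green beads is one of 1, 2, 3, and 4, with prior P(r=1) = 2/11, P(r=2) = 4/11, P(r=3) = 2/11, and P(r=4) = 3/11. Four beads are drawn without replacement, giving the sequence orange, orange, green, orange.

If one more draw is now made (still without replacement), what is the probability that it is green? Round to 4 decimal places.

The likelihood of the observed sequence under each hypothesis: P(data | r = 1) = (4/5)(3/4)(1/3)(2/2) = 1/5; P(data | r = 2) = (3/5)(2/4)(2/3)(1/2) = 1/10; P(data | r = 3) = (2/5)(1/4)(3/3)(0/2) = 0; P(data | r = 4) = (1/5)(0/4) = 0.
Multiplying each by its prior: 2/11 · 1/5 = 2/55, 4/11 · 1/10 = 2/55, 2/11 · 0 = 0, 3/11 · 0 = 0; summing to 4/55.
Normalising, the posterior is P(r = 1 | data) = 1/2, P(r = 2 | data) = 1/2, P(r = 3 | data) = 0, P(r = 4 | data) = 0.
The predictive probability is P(green next | data) = (0)(1/2) + (1)(1/2) = 1/2.

0.5000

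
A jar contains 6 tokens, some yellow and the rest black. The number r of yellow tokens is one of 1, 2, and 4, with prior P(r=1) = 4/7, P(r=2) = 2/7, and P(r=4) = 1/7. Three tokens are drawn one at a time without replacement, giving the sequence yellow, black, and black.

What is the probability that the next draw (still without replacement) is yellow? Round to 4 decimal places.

The likelihood of the observed sequence under each hypothesis: P(data | r = 1) = (1/6)(5/5)(4/4) = 1/6; P(data | r = 2) = (2/6)(4/5)(3/4) = 1/5; P(data | r = 4) = (4/6)(2/5)(1/4) = 1/15.
The prior-weighted likelihoods are 4/7 · 1/6 = 2/21, 2/7 · 1/5 = 2/35, 1/7 · 1/15 = 1/105; with total 17/105.
The posterior is then P(r = 1 | data) = 10/17, P(r = 2 | data) = 6/17, P(r = 4 | data) = 1/17.
Averaging over the posterior, P(yellow next | data) = (0)(10/17) + (1/3)(6/17) + (1)(1/17) = 3/17.

0.1765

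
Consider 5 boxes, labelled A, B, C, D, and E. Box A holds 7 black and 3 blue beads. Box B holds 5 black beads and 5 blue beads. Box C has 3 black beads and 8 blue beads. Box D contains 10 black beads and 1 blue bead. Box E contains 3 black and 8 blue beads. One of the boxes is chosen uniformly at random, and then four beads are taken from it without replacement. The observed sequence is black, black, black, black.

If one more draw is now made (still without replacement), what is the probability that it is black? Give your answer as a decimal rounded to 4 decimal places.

Under each hypothesis, the probability of the observed sequence is: P(data | box A) = (7/10)(6/9)(5/8)(4/7) = 0.16667; P(data | box B) = (5/10)(4/9)(3/8)(2/7) = 0.02381; P(data | box C) = (3/11)(2/10)(1/9)(0/8) = 0; P(data | box D) = (10/11)(9/10)(8/9)(7/8) = 0.63636; P(data | box E) = (3/11)(2/10)(1/9)(0/8) = 0.
Multiplying each by its prior: 1/5 · 0.16667 = 0.033333, 1/5 · 0.02381 = 0.0047619, 1/5 · 0 = 0, 1/5 · 0.63636 = 0.12727, 1/5 · 0 = 0; these sum to 0.16537.
The posterior is then P(box A | data) = 0.20157, P(box B | data) = 0.028796, P(box C | data) = 0, P(box D | data) = 0.76963, P(box E | data) = 0.
So P(black next | data) = Σ P(black next | H) P(H | data) = (1/2)(0.20157) + (1/6)(0.028796) + (6/7)(0.76963) = 0.76527.

0.7653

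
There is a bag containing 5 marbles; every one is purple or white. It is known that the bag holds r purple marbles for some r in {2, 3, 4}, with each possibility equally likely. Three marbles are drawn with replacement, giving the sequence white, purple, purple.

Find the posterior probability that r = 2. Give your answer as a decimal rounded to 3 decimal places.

0.261

For each hypothesis, P(data | H) works out to: P(data | r = 2) = (3/5)(2/5)(2/5) = 12/125; P(data | r = 3) = (2/5)(3/5)(3/5) = 18/125; P(data | r = 4) = (1/5)(4/5)(4/5) = 16/125.
The prior-weighted likelihoods are 1/3 · 12/125 = 4/125, 1/3 · 18/125 = 6/125, 1/3 · 16/125 = 16/375; with total 46/375.
Therefore the posterior P(r = 2 | data) = (4/125) / (46/375) = 6/23.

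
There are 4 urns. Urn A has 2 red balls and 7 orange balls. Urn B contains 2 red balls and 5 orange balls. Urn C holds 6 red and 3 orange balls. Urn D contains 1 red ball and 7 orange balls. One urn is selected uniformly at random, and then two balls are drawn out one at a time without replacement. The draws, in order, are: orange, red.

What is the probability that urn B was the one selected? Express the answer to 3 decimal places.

0.295

Under each hypothesis, the probability of the observed sequence is: P(data | urn A) = (7/9)(2/8) = 0.19444; P(data | urn B) = (5/7)(2/6) = 0.2381; P(data | urn C) = (3/9)(6/8) = 0.25; P(data | urn D) = (7/8)(1/7) = 0.125.
The prior-weighted likelihoods are 1/4 · 0.19444 = 0.048611, 1/4 · 0.2381 = 0.059524, 1/4 · 0.25 = 0.0625, 1/4 · 0.125 = 0.03125; these sum to 0.20188.
By Bayes' rule, P(urn B | data) = (0.059524) / (0.20188) = 0.29484.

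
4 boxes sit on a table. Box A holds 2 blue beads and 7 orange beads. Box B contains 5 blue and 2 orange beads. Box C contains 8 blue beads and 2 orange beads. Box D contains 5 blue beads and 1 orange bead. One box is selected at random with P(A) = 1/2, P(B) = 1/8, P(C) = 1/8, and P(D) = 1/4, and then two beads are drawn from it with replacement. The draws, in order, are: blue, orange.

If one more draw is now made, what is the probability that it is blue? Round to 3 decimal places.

0.494

Under each hypothesis, the probability of the observed sequence is: P(data | box A) = (2/9)(7/9) = 0.17284; P(data | box B) = (5/7)(2/7) = 0.20408; P(data | box C) = (8/10)(2/10) = 0.16; P(data | box D) = (5/6)(1/6) = 0.13889.
The prior-weighted likelihoods are 1/2 · 0.17284 = 0.08642, 1/8 · 0.20408 = 0.02551, 1/8 · 0.16 = 0.02, 1/4 · 0.13889 = 0.034722; summing to 0.16665.
The posterior is then P(box A | data) = 0.51856, P(box B | data) = 0.15307, P(box C | data) = 0.12001, P(box D | data) = 0.20835.
Averaging over the posterior, P(blue next | data) = (2/9)(0.51856) + (5/7)(0.15307) + (4/5)(0.12001) + (5/6)(0.20835) = 0.49421.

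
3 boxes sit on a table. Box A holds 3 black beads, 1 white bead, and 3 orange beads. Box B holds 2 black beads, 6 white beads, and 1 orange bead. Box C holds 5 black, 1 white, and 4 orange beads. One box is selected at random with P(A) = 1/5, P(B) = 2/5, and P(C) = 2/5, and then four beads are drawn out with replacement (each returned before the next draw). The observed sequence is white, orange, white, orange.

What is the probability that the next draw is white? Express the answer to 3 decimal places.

For each hypothesis, P(data | H) works out to: P(data | box A) = (1/7)(3/7)(1/7)(3/7) = 0.0037484; P(data | box B) = (6/9)(1/9)(6/9)(1/9) = 0.005487; P(data | box C) = (1/10)(4/10)(1/10)(4/10) = 0.0016.
Multiplying each by its prior: 1/5 · 0.0037484 = 0.00074969, 2/5 · 0.005487 = 0.0021948, 2/5 · 0.0016 = 0.00064; these sum to 0.0035845.
Normalising, the posterior is P(box A | data) = 0.20915, P(box B | data) = 0.6123, P(box C | data) = 0.17855.
The predictive probability is P(white next | data) = (1/7)(0.20915) + (2/3)(0.6123) + (1/10)(0.17855) = 0.45594.

0.456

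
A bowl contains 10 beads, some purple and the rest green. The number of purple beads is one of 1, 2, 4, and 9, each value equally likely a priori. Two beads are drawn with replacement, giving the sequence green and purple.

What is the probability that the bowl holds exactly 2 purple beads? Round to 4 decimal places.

For each hypothesis, P(data | H) works out to: P(data | r = 1) = (9/10)(1/10) = 9/100; P(data | r = 2) = (8/10)(2/10) = 4/25; P(data | r = 4) = (6/10)(4/10) = 6/25; P(data | r = 9) = (1/10)(9/10) = 9/100.
Multiplying each by its prior: 1/4 · 9/100 = 9/400, 1/4 · 4/25 = 1/25, 1/4 · 6/25 = 3/50, 1/4 · 9/100 = 9/400; these sum to 29/200.
Therefore the posterior P(r = 2 | data) = (1/25) / (29/200) = 8/29.

0.2759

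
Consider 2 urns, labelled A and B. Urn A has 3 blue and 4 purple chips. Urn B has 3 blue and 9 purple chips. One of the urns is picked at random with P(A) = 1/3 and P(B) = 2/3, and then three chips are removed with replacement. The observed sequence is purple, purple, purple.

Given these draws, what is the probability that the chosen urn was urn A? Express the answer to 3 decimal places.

The likelihood of the observed sequence under each hypothesis: P(data | urn A) = (4/7)(4/7)(4/7) = 0.18659; P(data | urn B) = (9/12)(9/12)(9/12) = 0.42188.
Weighting by the prior gives 1/3 · 0.18659 = 0.062196, 2/3 · 0.42188 = 0.28125; summing to 0.34345.
So P(urn A | data) = (0.062196) / (0.34345) = 0.18109.

0.181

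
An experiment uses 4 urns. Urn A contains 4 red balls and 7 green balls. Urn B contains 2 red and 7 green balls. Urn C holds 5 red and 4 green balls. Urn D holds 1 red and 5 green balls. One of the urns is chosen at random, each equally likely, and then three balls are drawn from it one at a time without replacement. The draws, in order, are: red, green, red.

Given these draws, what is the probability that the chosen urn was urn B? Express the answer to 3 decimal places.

Under each hypothesis, the probability of the observed sequence is: P(data | urn A) = (4/11)(7/10)(3/9) = 0.084848; P(data | urn B) = (2/9)(7/8)(1/7) = 0.027778; P(data | urn C) = (5/9)(4/8)(4/7) = 0.15873; P(data | urn D) = (1/6)(5/5)(0/4) = 0.
Weighting by the prior gives 1/4 · 0.084848 = 0.021212, 1/4 · 0.027778 = 0.0069444, 1/4 · 0.15873 = 0.039683, 1/4 · 0 = 0; these sum to 0.067839.
Hence P(urn B | data) = (0.0069444) / (0.067839) = 0.10237.

0.102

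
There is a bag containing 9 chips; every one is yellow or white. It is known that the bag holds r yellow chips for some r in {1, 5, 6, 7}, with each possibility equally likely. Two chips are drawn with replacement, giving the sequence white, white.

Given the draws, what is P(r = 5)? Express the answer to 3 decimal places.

0.172

For each hypothesis, P(data | H) works out to: P(data | r = 1) = (8/9)(8/9) = 64/81; P(data | r = 5) = (4/9)(4/9) = 16/81; P(data | r = 6) = (3/9)(3/9) = 1/9; P(data | r = 7) = (2/9)(2/9) = 4/81.
The prior-weighted likelihoods are 1/4 · 64/81 = 16/81, 1/4 · 16/81 = 4/81, 1/4 · 1/9 = 1/36, 1/4 · 4/81 = 1/81; these sum to 31/108.
By Bayes' rule, P(r = 5 | data) = (4/81) / (31/108) = 16/93.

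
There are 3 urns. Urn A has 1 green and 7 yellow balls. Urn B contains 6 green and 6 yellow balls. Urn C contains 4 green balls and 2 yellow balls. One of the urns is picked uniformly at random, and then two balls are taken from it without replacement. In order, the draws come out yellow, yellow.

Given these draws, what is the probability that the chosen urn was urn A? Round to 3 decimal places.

Compute the likelihood of the observed sequence for each case: P(data | urn A) = (7/8)(6/7) = 0.75; P(data | urn B) = (6/12)(5/11) = 0.22727; P(data | urn C) = (2/6)(1/5) = 0.066667.
Weighting by the prior gives 1/3 · 0.75 = 0.25, 1/3 · 0.22727 = 0.075758, 1/3 · 0.066667 = 0.022222; with total 0.34798.
By Bayes' rule, P(urn A | data) = (0.25) / (0.34798) = 0.71843.

0.718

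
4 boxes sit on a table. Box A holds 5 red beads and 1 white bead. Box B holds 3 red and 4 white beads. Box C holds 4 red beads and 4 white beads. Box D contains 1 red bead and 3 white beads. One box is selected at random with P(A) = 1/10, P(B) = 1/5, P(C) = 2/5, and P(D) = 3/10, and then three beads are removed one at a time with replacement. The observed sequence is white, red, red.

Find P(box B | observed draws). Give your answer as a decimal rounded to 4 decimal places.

0.2172

Compute the likelihood of the observed sequence for each case: P(data | box A) = (1/6)(5/6)(5/6) = 0.11574; P(data | box B) = (4/7)(3/7)(3/7) = 0.10496; P(data | box C) = (4/8)(4/8)(4/8) = 0.125; P(data | box D) = (3/4)(1/4)(1/4) = 0.046875.
Weighting by the prior gives 1/10 · 0.11574 = 0.011574, 1/5 · 0.10496 = 0.020991, 2/5 · 0.125 = 0.05, 3/10 · 0.046875 = 0.014063; these sum to 0.096628.
By Bayes' rule, P(box B | data) = (0.020991) / (0.096628) = 0.21724.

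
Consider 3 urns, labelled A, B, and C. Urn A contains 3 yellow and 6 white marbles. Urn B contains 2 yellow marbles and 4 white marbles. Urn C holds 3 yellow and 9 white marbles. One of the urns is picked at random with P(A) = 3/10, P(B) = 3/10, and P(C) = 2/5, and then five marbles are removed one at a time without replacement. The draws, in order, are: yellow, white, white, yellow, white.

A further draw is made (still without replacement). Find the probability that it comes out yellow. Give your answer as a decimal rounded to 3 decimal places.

Under each hypothesis, the probability of the observed sequence is: P(data | urn A) = (3/9)(6/8)(5/7)(2/6)(4/5) = 0.047619; P(data | urn B) = (2/6)(4/5)(3/4)(1/3)(2/2) = 0.066667; P(data | urn C) = (3/12)(9/11)(8/10)(2/9)(7/8) = 0.031818.
The prior-weighted likelihoods are 3/10 · 0.047619 = 0.014286, 3/10 · 0.066667 = 0.02, 2/5 · 0.031818 = 0.012727; these sum to 0.047013.
The posterior is then P(urn A | data) = 0.30387, P(urn B | data) = 0.42541, P(urn C | data) = 0.27072.
Averaging over the posterior, P(yellow next | data) = (1/4)(0.30387) + (0)(0.42541) + (1/7)(0.27072) = 0.11464.

0.115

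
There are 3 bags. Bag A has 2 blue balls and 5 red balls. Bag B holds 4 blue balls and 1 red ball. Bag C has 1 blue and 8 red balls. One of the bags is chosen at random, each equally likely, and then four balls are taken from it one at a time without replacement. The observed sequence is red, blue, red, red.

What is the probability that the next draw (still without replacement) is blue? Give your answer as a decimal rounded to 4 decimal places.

0.1875

For each hypothesis, P(data | H) works out to: P(data | bag A) = (5/7)(2/6)(4/5)(3/4) = 1/7; P(data | bag B) = (1/5)(4/4)(0/3) = 0; P(data | bag C) = (8/9)(1/8)(7/7)(6/6) = 1/9.
Multiplying each by its prior: 1/3 · 1/7 = 1/21, 1/3 · 0 = 0, 1/3 · 1/9 = 1/27; summing to 16/189.
Normalising, the posterior is P(bag A | data) = 9/16, P(bag B | data) = 0, P(bag C | data) = 7/16.
So P(blue next | data) = Σ P(blue next | H) P(H | data) = (1/3)(9/16) + (0)(7/16) = 3/16.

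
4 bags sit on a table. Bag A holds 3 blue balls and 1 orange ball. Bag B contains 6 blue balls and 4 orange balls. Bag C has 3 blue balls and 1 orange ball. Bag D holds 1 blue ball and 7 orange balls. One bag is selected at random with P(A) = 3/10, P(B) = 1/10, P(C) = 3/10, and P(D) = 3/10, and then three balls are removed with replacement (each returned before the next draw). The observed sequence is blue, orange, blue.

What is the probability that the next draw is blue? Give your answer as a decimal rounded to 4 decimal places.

0.7041

Compute the likelihood of the observed sequence for each case: P(data | bag A) = (3/4)(1/4)(3/4) = 0.14062; P(data | bag B) = (6/10)(4/10)(6/10) = 0.144; P(data | bag C) = (3/4)(1/4)(3/4) = 0.14062; P(data | bag D) = (1/8)(7/8)(1/8) = 0.013672.
Weighting by the prior gives 3/10 · 0.14062 = 0.042188, 1/10 · 0.144 = 0.0144, 3/10 · 0.14062 = 0.042188, 3/10 · 0.013672 = 0.0041016; summing to 0.10288.
Normalising, the posterior is P(bag A | data) = 0.41008, P(bag B | data) = 0.13997, P(bag C | data) = 0.41008, P(bag D | data) = 0.039869.
The predictive probability is P(blue next | data) = (3/4)(0.41008) + (3/5)(0.13997) + (3/4)(0.41008) + (1/8)(0.039869) = 0.70409.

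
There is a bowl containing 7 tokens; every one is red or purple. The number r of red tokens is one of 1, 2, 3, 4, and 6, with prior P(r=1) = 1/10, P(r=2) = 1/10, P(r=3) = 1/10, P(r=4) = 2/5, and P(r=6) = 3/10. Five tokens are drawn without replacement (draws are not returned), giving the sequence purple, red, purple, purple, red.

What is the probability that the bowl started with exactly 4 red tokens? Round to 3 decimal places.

For each hypothesis, P(data | H) works out to: P(data | r = 1) = (6/7)(1/6)(5/5)(4/4)(0/3) = 0; P(data | r = 2) = (5/7)(2/6)(4/5)(3/4)(1/3) = 0.047619; P(data | r = 3) = (4/7)(3/6)(3/5)(2/4)(2/3) = 0.057143; P(data | r = 4) = (3/7)(4/6)(2/5)(1/4)(3/3) = 0.028571; P(data | r = 6) = (1/7)(6/6)(0/5) = 0.
The prior-weighted likelihoods are 1/10 · 0 = 0, 1/10 · 0.047619 = 0.0047619, 1/10 · 0.057143 = 0.0057143, 2/5 · 0.028571 = 0.011429, 3/10 · 0 = 0; these sum to 0.021905.
By Bayes' rule, P(r = 4 | data) = (0.011429) / (0.021905) = 0.52174.

0.522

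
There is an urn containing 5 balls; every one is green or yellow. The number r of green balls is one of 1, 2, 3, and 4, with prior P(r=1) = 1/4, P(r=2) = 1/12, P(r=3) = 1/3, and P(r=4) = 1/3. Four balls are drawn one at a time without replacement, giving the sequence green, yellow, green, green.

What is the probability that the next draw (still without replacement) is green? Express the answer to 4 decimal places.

0.6667

Under each hypothesis, the probability of the observed sequence is: P(data | r = 1) = (1/5)(4/4)(0/3) = 0; P(data | r = 2) = (2/5)(3/4)(1/3)(0/2) = 0; P(data | r = 3) = (3/5)(2/4)(2/3)(1/2) = 1/10; P(data | r = 4) = (4/5)(1/4)(3/3)(2/2) = 1/5.
The prior-weighted likelihoods are 1/4 · 0 = 0, 1/12 · 0 = 0, 1/3 · 1/10 = 1/30, 1/3 · 1/5 = 1/15; these sum to 1/10.
The posterior is then P(r = 1 | data) = 0, P(r = 2 | data) = 0, P(r = 3 | data) = 1/3, P(r = 4 | data) = 2/3.
The predictive probability is P(green next | data) = (0)(1/3) + (1)(2/3) = 2/3.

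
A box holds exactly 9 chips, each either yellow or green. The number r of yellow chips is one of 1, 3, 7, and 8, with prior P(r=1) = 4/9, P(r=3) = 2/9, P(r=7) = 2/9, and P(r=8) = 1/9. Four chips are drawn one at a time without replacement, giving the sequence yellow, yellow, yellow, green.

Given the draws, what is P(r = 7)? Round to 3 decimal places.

0.673

For each hypothesis, P(data | H) works out to: P(data | r = 1) = (1/9)(0/8) = 0; P(data | r = 3) = (3/9)(2/8)(1/7)(6/6) = 1/84; P(data | r = 7) = (7/9)(6/8)(5/7)(2/6) = 5/36; P(data | r = 8) = (8/9)(7/8)(6/7)(1/6) = 1/9.
The prior-weighted likelihoods are 4/9 · 0 = 0, 2/9 · 1/84 = 1/378, 2/9 · 5/36 = 5/162, 1/9 · 1/9 = 1/81; with total 26/567.
Hence P(r = 7 | data) = (5/162) / (26/567) = 35/52.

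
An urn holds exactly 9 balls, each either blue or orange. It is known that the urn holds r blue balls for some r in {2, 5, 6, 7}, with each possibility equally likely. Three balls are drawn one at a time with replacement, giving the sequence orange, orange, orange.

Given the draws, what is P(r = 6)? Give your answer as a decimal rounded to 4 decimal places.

0.0611

The likelihood of the observed sequence under each hypothesis: P(data | r = 2) = (7/9)(7/9)(7/9) = 0.47051; P(data | r = 5) = (4/9)(4/9)(4/9) = 0.087791; P(data | r = 6) = (3/9)(3/9)(3/9) = 0.037037; P(data | r = 7) = (2/9)(2/9)(2/9) = 0.010974.
The prior-weighted likelihoods are 1/4 · 0.47051 = 0.11763, 1/4 · 0.087791 = 0.021948, 1/4 · 0.037037 = 0.0092593, 1/4 · 0.010974 = 0.0027435; summing to 0.15158.
Therefore the posterior P(r = 6 | data) = (0.0092593) / (0.15158) = 0.061086.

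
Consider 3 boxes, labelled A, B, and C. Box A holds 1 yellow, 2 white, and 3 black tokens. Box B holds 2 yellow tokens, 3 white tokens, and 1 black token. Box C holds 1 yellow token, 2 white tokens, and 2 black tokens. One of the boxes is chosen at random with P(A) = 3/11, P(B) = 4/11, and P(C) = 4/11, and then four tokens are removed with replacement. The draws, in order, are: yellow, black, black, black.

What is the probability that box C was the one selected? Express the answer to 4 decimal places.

0.4271

Under each hypothesis, the probability of the observed sequence is: P(data | box A) = (1/6)(3/6)(3/6)(3/6) = 0.020833; P(data | box B) = (2/6)(1/6)(1/6)(1/6) = 0.0015432; P(data | box C) = (1/5)(2/5)(2/5)(2/5) = 0.0128.
The prior-weighted likelihoods are 3/11 · 0.020833 = 0.0056818, 4/11 · 0.0015432 = 0.00056117, 4/11 · 0.0128 = 0.0046545; summing to 0.010898.
So P(box C | data) = (0.0046545) / (0.010898) = 0.42712.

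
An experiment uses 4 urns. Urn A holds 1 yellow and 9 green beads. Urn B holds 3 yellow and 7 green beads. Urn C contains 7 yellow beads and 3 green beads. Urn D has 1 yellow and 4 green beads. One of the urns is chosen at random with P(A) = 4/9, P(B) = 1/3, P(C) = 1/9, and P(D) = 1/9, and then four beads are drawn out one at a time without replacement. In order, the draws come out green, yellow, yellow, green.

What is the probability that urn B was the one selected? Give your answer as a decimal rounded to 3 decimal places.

0.750

Under each hypothesis, the probability of the observed sequence is: P(data | urn A) = (9/10)(1/9)(0/8) = 0; P(data | urn B) = (7/10)(3/9)(2/8)(6/7) = 1/20; P(data | urn C) = (3/10)(7/9)(6/8)(2/7) = 1/20; P(data | urn D) = (4/5)(1/4)(0/3) = 0.
Weighting by the prior gives 4/9 · 0 = 0, 1/3 · 1/20 = 1/60, 1/9 · 1/20 = 1/180, 1/9 · 0 = 0; with total 1/45.
Hence P(urn B | data) = (1/60) / (1/45) = 3/4.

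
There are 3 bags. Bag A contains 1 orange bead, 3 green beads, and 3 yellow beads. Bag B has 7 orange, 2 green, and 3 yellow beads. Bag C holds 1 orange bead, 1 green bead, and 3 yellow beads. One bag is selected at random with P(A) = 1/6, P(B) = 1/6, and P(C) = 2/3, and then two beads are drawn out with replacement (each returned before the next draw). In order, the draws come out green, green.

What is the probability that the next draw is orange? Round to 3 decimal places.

0.200

Under each hypothesis, the probability of the observed sequence is: P(data | bag A) = (3/7)(3/7) = 0.18367; P(data | bag B) = (2/12)(2/12) = 0.027778; P(data | bag C) = (1/5)(1/5) = 0.04.
Weighting by the prior gives 1/6 · 0.18367 = 0.030612, 1/6 · 0.027778 = 0.0046296, 2/3 · 0.04 = 0.026667; with total 0.061909.
The posterior is then P(bag A | data) = 0.49448, P(bag B | data) = 0.074782, P(bag C | data) = 0.43074.
Averaging over the posterior, P(orange next | data) = (1/7)(0.49448) + (7/12)(0.074782) + (1/5)(0.43074) = 0.20041.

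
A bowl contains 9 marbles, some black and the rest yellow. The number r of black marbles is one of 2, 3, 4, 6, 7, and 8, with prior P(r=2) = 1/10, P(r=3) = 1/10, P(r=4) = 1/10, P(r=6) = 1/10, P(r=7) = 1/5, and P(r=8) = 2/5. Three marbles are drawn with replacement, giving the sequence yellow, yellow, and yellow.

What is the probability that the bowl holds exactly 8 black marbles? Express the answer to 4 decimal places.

0.0055

The likelihood of the observed sequence under each hypothesis: P(data | r = 2) = (7/9)(7/9)(7/9) = 0.47051; P(data | r = 3) = (6/9)(6/9)(6/9) = 0.2963; P(data | r = 4) = (5/9)(5/9)(5/9) = 0.17147; P(data | r = 6) = (3/9)(3/9)(3/9) = 0.037037; P(data | r = 7) = (2/9)(2/9)(2/9) = 0.010974; P(data | r = 8) = (1/9)(1/9)(1/9) = 0.0013717.
The prior-weighted likelihoods are 1/10 · 0.47051 = 0.047051, 1/10 · 0.2963 = 0.02963, 1/10 · 0.17147 = 0.017147, 1/10 · 0.037037 = 0.0037037, 1/5 · 0.010974 = 0.0021948, 2/5 · 0.0013717 = 0.0005487; summing to 0.10027.
By Bayes' rule, P(r = 8 | data) = (0.0005487) / (0.10027) = 0.005472.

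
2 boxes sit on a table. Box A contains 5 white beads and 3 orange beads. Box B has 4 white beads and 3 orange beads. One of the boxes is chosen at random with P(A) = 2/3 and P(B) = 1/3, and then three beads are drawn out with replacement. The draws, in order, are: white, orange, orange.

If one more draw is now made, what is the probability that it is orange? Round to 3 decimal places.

Under each hypothesis, the probability of the observed sequence is: P(data | box A) = (5/8)(3/8)(3/8) = 0.087891; P(data | box B) = (4/7)(3/7)(3/7) = 0.10496.
Multiplying each by its prior: 2/3 · 0.087891 = 0.058594, 1/3 · 0.10496 = 0.034985; these sum to 0.093579.
Normalising, the posterior is P(box A | data) = 0.62614, P(box B | data) = 0.37386.
So P(orange next | data) = Σ P(orange next | H) P(H | data) = (3/8)(0.62614) + (3/7)(0.37386) = 0.39503.

0.395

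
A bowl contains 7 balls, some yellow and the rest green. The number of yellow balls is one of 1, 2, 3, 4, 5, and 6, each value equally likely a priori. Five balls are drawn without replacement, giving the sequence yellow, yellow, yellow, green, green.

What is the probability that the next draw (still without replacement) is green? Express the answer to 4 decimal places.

0.4286

Under each hypothesis, the probability of the observed sequence is: P(data | r = 1) = (1/7)(0/6) = 0; P(data | r = 2) = (2/7)(1/6)(0/5) = 0; P(data | r = 3) = (3/7)(2/6)(1/5)(4/4)(3/3) = 1/35; P(data | r = 4) = (4/7)(3/6)(2/5)(3/4)(2/3) = 2/35; P(data | r = 5) = (5/7)(4/6)(3/5)(2/4)(1/3) = 1/21; P(data | r = 6) = (6/7)(5/6)(4/5)(1/4)(0/3) = 0.
Weighting by the prior gives 1/6 · 0 = 0, 1/6 · 0 = 0, 1/6 · 1/35 = 1/210, 1/6 · 2/35 = 1/105, 1/6 · 1/21 = 1/126, 1/6 · 0 = 0; these sum to 1/45.
Dividing through by the total gives posterior P(r = 1 | data) = 0, P(r = 2 | data) = 0, P(r = 3 | data) = 3/14, P(r = 4 | data) = 3/7, P(r = 5 | data) = 5/14, P(r = 6 | data) = 0.
Averaging over the posterior, P(green next | data) = (1)(3/14) + (1/2)(3/7) + (0)(5/14) = 3/7.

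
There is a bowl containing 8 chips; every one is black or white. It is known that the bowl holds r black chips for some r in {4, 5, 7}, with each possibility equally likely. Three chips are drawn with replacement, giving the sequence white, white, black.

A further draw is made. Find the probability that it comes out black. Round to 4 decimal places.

0.5711

The likelihood of the observed sequence under each hypothesis: P(data | r = 4) = (4/8)(4/8)(4/8) = 0.125; P(data | r = 5) = (3/8)(3/8)(5/8) = 0.087891; P(data | r = 7) = (1/8)(1/8)(7/8) = 0.013672.
Weighting by the prior gives 1/3 · 0.125 = 0.041667, 1/3 · 0.087891 = 0.029297, 1/3 · 0.013672 = 0.0045573; these sum to 0.075521.
Dividing through by the total gives posterior P(r = 4 | data) = 0.55172, P(r = 5 | data) = 0.38793, P(r = 7 | data) = 0.060345.
So P(black next | data) = Σ P(black next | H) P(H | data) = (1/2)(0.55172) + (5/8)(0.38793) + (7/8)(0.060345) = 0.57112.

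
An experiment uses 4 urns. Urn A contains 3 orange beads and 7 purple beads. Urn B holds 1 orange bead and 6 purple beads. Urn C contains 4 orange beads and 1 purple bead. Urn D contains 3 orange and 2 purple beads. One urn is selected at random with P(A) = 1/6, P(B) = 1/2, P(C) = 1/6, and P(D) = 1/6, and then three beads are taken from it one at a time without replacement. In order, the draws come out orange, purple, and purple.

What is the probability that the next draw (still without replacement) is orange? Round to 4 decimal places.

The likelihood of the observed sequence under each hypothesis: P(data | urn A) = (3/10)(7/9)(6/8) = 0.175; P(data | urn B) = (1/7)(6/6)(5/5) = 0.14286; P(data | urn C) = (4/5)(1/4)(0/3) = 0; P(data | urn D) = (3/5)(2/4)(1/3) = 0.1.
Multiplying each by its prior: 1/6 · 0.175 = 0.029167, 1/2 · 0.14286 = 0.071429, 1/6 · 0 = 0, 1/6 · 0.1 = 0.016667; with total 0.11726.
Dividing through by the total gives posterior P(urn A | data) = 0.24873, P(urn B | data) = 0.60914, P(urn C | data) = 0, P(urn D | data) = 0.14213.
Averaging over the posterior, P(orange next | data) = (2/7)(0.24873) + (0)(0.60914) + (1)(0.14213) = 0.2132.

0.2132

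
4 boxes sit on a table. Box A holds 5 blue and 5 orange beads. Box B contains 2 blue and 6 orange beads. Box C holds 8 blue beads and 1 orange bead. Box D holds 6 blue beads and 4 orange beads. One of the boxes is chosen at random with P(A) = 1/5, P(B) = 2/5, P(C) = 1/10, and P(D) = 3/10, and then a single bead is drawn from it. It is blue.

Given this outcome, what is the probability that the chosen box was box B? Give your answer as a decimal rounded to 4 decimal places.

Under each hypothesis, the probability of this draw is: P(data | box A) = (5/10) = 1/2; P(data | box B) = (2/8) = 1/4; P(data | box C) = (8/9) = 8/9; P(data | box D) = (6/10) = 3/5.
Weighting by the prior gives 1/5 · 1/2 = 1/10, 2/5 · 1/4 = 1/10, 1/10 · 8/9 = 4/45, 3/10 · 3/5 = 9/50; with total 211/450.
By Bayes' rule, P(box B | data) = (1/10) / (211/450) = 45/211.

0.2133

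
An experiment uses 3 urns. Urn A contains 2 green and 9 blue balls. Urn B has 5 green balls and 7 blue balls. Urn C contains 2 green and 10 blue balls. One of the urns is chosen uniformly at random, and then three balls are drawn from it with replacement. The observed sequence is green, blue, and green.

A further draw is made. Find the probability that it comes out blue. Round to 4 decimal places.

0.6635

For each hypothesis, P(data | H) works out to: P(data | urn A) = (2/11)(9/11)(2/11) = 0.027047; P(data | urn B) = (5/12)(7/12)(5/12) = 0.10127; P(data | urn C) = (2/12)(10/12)(2/12) = 0.023148.
The prior-weighted likelihoods are 1/3 · 0.027047 = 0.0090158, 1/3 · 0.10127 = 0.033758, 1/3 · 0.023148 = 0.007716; summing to 0.05049.
Normalising, the posterior is P(urn A | data) = 0.17857, P(urn B | data) = 0.66861, P(urn C | data) = 0.15282.
The predictive probability is P(blue next | data) = (9/11)(0.17857) + (7/12)(0.66861) + (5/6)(0.15282) = 0.66348.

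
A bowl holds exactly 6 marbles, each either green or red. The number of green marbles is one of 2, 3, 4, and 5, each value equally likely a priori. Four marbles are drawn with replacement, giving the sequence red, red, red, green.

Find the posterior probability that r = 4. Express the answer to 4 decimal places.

Under each hypothesis, the probability of the observed sequence is: P(data | r = 2) = (4/6)(4/6)(4/6)(2/6) = 0.098765; P(data | r = 3) = (3/6)(3/6)(3/6)(3/6) = 0.0625; P(data | r = 4) = (2/6)(2/6)(2/6)(4/6) = 0.024691; P(data | r = 5) = (1/6)(1/6)(1/6)(5/6) = 0.003858.
Multiplying each by its prior: 1/4 · 0.098765 = 0.024691, 1/4 · 0.0625 = 0.015625, 1/4 · 0.024691 = 0.0061728, 1/4 · 0.003858 = 0.00096451; summing to 0.047454.
By Bayes' rule, P(r = 4 | data) = (0.0061728) / (0.047454) = 0.13008.

0.1301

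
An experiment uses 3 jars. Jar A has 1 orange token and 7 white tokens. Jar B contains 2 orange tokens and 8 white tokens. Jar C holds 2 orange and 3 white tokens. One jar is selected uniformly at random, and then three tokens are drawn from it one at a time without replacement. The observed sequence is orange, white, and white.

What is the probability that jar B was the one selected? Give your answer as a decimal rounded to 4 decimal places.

0.3237

Compute the likelihood of the observed sequence for each case: P(data | jar A) = (1/8)(7/7)(6/6) = 0.125; P(data | jar B) = (2/10)(8/9)(7/8) = 0.15556; P(data | jar C) = (2/5)(3/4)(2/3) = 0.2.
The prior-weighted likelihoods are 1/3 · 0.125 = 0.041667, 1/3 · 0.15556 = 0.051852, 1/3 · 0.2 = 0.066667; these sum to 0.16019.
By Bayes' rule, P(jar B | data) = (0.051852) / (0.16019) = 0.3237.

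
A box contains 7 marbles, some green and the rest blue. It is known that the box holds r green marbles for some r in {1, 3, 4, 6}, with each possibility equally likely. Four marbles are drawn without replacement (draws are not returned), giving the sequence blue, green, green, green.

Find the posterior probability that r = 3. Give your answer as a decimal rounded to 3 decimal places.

0.111

For each hypothesis, P(data | H) works out to: P(data | r = 1) = (6/7)(1/6)(0/5) = 0; P(data | r = 3) = (4/7)(3/6)(2/5)(1/4) = 1/35; P(data | r = 4) = (3/7)(4/6)(3/5)(2/4) = 3/35; P(data | r = 6) = (1/7)(6/6)(5/5)(4/4) = 1/7.
The prior-weighted likelihoods are 1/4 · 0 = 0, 1/4 · 1/35 = 1/140, 1/4 · 3/35 = 3/140, 1/4 · 1/7 = 1/28; with total 9/140.
Hence P(r = 3 | data) = (1/140) / (9/140) = 1/9.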